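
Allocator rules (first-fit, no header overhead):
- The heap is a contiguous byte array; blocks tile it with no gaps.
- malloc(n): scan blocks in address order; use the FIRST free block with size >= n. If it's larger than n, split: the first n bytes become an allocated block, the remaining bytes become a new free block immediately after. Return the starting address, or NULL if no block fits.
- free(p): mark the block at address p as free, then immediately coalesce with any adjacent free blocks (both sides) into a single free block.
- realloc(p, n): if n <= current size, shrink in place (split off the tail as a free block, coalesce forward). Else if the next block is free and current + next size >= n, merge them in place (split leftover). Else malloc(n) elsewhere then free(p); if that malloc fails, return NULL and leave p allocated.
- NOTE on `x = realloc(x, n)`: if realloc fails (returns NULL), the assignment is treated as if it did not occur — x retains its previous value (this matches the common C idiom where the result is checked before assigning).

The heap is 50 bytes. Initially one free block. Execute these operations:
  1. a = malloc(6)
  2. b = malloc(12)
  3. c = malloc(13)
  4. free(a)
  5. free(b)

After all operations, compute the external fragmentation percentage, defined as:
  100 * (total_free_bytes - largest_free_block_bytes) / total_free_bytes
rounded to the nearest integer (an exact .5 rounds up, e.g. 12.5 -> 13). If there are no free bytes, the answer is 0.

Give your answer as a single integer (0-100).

Op 1: a = malloc(6) -> a = 0; heap: [0-5 ALLOC][6-49 FREE]
Op 2: b = malloc(12) -> b = 6; heap: [0-5 ALLOC][6-17 ALLOC][18-49 FREE]
Op 3: c = malloc(13) -> c = 18; heap: [0-5 ALLOC][6-17 ALLOC][18-30 ALLOC][31-49 FREE]
Op 4: free(a) -> (freed a); heap: [0-5 FREE][6-17 ALLOC][18-30 ALLOC][31-49 FREE]
Op 5: free(b) -> (freed b); heap: [0-17 FREE][18-30 ALLOC][31-49 FREE]
Free blocks: [18 19] total_free=37 largest=19 -> 100*(37-19)/37 = 1800/37 ≈ 48.649 -> rounds to 49

Answer: 49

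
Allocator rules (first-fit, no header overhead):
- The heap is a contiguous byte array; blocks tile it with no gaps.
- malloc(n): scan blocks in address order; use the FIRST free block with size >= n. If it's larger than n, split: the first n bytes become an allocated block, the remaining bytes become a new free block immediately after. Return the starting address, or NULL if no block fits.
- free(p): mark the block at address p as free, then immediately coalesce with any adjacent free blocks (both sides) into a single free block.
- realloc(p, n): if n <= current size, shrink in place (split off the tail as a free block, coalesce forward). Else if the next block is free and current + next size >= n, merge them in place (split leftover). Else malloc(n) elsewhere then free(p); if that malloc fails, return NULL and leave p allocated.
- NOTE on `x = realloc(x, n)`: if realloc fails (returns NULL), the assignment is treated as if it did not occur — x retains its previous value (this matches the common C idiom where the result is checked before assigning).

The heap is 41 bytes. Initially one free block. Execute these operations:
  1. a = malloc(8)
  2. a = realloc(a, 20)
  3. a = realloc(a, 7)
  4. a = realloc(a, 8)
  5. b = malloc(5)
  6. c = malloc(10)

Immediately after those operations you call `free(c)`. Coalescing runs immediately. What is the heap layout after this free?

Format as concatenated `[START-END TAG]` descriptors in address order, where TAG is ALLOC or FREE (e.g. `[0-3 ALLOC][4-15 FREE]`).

Op 1: a = malloc(8) -> a = 0; heap: [0-7 ALLOC][8-40 FREE]
Op 2: a = realloc(a, 20) -> a = 0; heap: [0-19 ALLOC][20-40 FREE]
Op 3: a = realloc(a, 7) -> a = 0; heap: [0-6 ALLOC][7-40 FREE]
Op 4: a = realloc(a, 8) -> a = 0; heap: [0-7 ALLOC][8-40 FREE]
Op 5: b = malloc(5) -> b = 8; heap: [0-7 ALLOC][8-12 ALLOC][13-40 FREE]
Op 6: c = malloc(10) -> c = 13; heap: [0-7 ALLOC][8-12 ALLOC][13-22 ALLOC][23-40 FREE]
free(c): c = 13 -> block [13-22 ALLOC]; mark free, coalesce with adjacent free neighbors -> [0-7 ALLOC][8-12 ALLOC][13-40 FREE]

Answer: [0-7 ALLOC][8-12 ALLOC][13-40 FREE]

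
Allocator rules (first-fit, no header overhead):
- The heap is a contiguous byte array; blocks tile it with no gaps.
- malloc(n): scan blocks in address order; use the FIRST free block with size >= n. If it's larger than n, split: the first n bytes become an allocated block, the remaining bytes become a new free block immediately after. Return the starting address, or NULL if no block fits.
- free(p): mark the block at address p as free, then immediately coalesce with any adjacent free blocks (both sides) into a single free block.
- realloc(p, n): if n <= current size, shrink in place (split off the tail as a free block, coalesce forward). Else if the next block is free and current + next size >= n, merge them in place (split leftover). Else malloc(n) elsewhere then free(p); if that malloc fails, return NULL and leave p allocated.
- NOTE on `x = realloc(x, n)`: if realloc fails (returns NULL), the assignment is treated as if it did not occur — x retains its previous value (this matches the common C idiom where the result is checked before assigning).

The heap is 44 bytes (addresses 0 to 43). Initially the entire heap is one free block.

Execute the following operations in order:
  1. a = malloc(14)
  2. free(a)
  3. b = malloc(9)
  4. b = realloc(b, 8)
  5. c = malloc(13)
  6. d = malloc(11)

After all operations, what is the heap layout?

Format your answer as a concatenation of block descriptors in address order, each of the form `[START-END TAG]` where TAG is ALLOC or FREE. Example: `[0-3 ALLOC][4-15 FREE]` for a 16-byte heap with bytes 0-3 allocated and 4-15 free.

Answer: [0-7 ALLOC][8-20 ALLOC][21-31 ALLOC][32-43 FREE]

Derivation:
Op 1: a = malloc(14) -> a = 0; heap: [0-13 ALLOC][14-43 FREE]
Op 2: free(a) -> (freed a); heap: [0-43 FREE]
Op 3: b = malloc(9) -> b = 0; heap: [0-8 ALLOC][9-43 FREE]
Op 4: b = realloc(b, 8) -> b = 0; heap: [0-7 ALLOC][8-43 FREE]
Op 5: c = malloc(13) -> c = 8; heap: [0-7 ALLOC][8-20 ALLOC][21-43 FREE]
Op 6: d = malloc(11) -> d = 21; heap: [0-7 ALLOC][8-20 ALLOC][21-31 ALLOC][32-43 FREE]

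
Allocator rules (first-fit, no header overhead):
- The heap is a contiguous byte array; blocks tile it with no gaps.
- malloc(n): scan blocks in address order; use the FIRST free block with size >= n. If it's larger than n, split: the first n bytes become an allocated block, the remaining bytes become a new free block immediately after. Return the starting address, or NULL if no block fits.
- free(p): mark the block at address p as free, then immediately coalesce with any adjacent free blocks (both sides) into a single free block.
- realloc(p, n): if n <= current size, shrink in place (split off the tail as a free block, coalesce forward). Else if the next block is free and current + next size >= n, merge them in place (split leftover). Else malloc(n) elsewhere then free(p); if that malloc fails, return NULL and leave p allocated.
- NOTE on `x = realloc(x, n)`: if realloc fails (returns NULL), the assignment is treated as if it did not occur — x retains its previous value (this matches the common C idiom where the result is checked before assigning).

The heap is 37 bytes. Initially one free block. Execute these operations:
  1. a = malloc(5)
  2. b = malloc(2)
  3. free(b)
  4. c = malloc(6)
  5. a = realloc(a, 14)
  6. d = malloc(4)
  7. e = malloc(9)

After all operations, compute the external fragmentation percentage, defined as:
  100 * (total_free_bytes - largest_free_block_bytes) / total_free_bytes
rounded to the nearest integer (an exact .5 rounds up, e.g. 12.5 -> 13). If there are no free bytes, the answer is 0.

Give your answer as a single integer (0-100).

Op 1: a = malloc(5) -> a = 0; heap: [0-4 ALLOC][5-36 FREE]
Op 2: b = malloc(2) -> b = 5; heap: [0-4 ALLOC][5-6 ALLOC][7-36 FREE]
Op 3: free(b) -> (freed b); heap: [0-4 ALLOC][5-36 FREE]
Op 4: c = malloc(6) -> c = 5; heap: [0-4 ALLOC][5-10 ALLOC][11-36 FREE]
Op 5: a = realloc(a, 14) -> a = 11; heap: [0-4 FREE][5-10 ALLOC][11-24 ALLOC][25-36 FREE]
Op 6: d = malloc(4) -> d = 0; heap: [0-3 ALLOC][4-4 FREE][5-10 ALLOC][11-24 ALLOC][25-36 FREE]
Op 7: e = malloc(9) -> e = 25; heap: [0-3 ALLOC][4-4 FREE][5-10 ALLOC][11-24 ALLOC][25-33 ALLOC][34-36 FREE]
Free blocks: [1 3] total_free=4 largest=3 -> 100*(4-3)/4 = 100/4 = 25

Answer: 25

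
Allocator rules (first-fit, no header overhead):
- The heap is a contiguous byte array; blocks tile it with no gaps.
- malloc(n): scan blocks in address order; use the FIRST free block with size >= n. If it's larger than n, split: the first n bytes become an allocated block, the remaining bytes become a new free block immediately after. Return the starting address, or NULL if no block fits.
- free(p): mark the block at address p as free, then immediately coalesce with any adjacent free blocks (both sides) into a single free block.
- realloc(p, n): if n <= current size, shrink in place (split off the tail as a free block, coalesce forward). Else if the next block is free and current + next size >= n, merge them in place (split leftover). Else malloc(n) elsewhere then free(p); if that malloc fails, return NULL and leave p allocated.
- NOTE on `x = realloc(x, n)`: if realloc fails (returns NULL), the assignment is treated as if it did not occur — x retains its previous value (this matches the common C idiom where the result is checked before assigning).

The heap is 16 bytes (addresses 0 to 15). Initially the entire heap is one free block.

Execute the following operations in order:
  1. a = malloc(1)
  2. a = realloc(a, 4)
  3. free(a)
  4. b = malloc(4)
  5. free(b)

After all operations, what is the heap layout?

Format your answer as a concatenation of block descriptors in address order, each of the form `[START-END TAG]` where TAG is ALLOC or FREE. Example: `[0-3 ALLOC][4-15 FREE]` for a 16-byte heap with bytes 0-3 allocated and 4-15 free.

Answer: [0-15 FREE]

Derivation:
Op 1: a = malloc(1) -> a = 0; heap: [0-0 ALLOC][1-15 FREE]
Op 2: a = realloc(a, 4) -> a = 0; heap: [0-3 ALLOC][4-15 FREE]
Op 3: free(a) -> (freed a); heap: [0-15 FREE]
Op 4: b = malloc(4) -> b = 0; heap: [0-3 ALLOC][4-15 FREE]
Op 5: free(b) -> (freed b); heap: [0-15 FREE]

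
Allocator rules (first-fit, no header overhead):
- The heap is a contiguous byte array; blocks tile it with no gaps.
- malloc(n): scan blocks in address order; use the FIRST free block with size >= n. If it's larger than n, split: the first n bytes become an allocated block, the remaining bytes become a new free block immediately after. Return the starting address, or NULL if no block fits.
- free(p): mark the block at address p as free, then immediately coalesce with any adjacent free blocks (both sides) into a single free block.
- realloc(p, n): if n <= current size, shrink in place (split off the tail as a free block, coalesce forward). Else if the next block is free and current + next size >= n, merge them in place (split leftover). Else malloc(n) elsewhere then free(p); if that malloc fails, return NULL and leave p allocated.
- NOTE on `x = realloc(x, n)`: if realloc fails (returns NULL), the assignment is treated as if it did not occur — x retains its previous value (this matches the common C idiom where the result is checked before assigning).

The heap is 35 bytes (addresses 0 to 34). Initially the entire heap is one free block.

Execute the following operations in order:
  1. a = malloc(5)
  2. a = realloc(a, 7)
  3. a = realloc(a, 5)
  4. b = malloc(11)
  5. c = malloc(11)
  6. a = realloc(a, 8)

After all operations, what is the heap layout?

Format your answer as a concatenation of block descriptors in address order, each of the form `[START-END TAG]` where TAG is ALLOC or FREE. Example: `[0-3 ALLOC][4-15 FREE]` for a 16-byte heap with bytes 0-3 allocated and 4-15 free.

Op 1: a = malloc(5) -> a = 0; heap: [0-4 ALLOC][5-34 FREE]
Op 2: a = realloc(a, 7) -> a = 0; heap: [0-6 ALLOC][7-34 FREE]
Op 3: a = realloc(a, 5) -> a = 0; heap: [0-4 ALLOC][5-34 FREE]
Op 4: b = malloc(11) -> b = 5; heap: [0-4 ALLOC][5-15 ALLOC][16-34 FREE]
Op 5: c = malloc(11) -> c = 16; heap: [0-4 ALLOC][5-15 ALLOC][16-26 ALLOC][27-34 FREE]
Op 6: a = realloc(a, 8) -> a = 27; heap: [0-4 FREE][5-15 ALLOC][16-26 ALLOC][27-34 ALLOC]

Answer: [0-4 FREE][5-15 ALLOC][16-26 ALLOC][27-34 ALLOC]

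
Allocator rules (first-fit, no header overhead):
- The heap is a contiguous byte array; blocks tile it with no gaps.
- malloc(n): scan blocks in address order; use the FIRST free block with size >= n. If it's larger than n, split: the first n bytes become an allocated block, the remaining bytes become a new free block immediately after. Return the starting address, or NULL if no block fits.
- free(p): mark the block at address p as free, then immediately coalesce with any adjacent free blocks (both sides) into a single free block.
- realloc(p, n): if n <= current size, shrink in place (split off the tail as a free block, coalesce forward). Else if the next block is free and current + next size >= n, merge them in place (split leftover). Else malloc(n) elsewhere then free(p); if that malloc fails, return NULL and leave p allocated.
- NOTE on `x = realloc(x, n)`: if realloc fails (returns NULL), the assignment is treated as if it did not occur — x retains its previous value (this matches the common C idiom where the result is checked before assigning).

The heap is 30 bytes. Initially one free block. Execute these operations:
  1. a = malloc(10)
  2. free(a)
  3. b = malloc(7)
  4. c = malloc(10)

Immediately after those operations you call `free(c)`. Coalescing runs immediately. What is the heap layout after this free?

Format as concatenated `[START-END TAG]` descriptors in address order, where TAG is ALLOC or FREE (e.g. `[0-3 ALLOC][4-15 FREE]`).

Op 1: a = malloc(10) -> a = 0; heap: [0-9 ALLOC][10-29 FREE]
Op 2: free(a) -> (freed a); heap: [0-29 FREE]
Op 3: b = malloc(7) -> b = 0; heap: [0-6 ALLOC][7-29 FREE]
Op 4: c = malloc(10) -> c = 7; heap: [0-6 ALLOC][7-16 ALLOC][17-29 FREE]
free(c): c = 7 -> block [7-16 ALLOC]; mark free, coalesce with adjacent free neighbors -> [0-6 ALLOC][7-29 FREE]

Answer: [0-6 ALLOC][7-29 FREE]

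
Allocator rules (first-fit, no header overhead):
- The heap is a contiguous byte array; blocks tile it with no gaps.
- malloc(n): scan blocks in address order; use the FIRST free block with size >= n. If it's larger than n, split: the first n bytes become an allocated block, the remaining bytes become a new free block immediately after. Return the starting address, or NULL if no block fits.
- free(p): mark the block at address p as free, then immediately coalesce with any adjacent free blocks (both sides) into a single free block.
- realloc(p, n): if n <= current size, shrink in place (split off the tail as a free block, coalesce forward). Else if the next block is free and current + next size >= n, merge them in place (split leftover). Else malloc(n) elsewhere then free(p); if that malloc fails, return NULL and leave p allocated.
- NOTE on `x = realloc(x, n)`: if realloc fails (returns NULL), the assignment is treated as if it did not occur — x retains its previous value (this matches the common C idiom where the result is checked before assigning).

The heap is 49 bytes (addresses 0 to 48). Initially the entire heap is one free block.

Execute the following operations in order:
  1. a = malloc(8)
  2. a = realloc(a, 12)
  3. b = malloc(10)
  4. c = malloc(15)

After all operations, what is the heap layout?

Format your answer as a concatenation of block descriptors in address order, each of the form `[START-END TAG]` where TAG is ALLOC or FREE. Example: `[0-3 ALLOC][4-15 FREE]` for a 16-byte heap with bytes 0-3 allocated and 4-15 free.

Answer: [0-11 ALLOC][12-21 ALLOC][22-36 ALLOC][37-48 FREE]

Derivation:
Op 1: a = malloc(8) -> a = 0; heap: [0-7 ALLOC][8-48 FREE]
Op 2: a = realloc(a, 12) -> a = 0; heap: [0-11 ALLOC][12-48 FREE]
Op 3: b = malloc(10) -> b = 12; heap: [0-11 ALLOC][12-21 ALLOC][22-48 FREE]
Op 4: c = malloc(15) -> c = 22; heap: [0-11 ALLOC][12-21 ALLOC][22-36 ALLOC][37-48 FREE]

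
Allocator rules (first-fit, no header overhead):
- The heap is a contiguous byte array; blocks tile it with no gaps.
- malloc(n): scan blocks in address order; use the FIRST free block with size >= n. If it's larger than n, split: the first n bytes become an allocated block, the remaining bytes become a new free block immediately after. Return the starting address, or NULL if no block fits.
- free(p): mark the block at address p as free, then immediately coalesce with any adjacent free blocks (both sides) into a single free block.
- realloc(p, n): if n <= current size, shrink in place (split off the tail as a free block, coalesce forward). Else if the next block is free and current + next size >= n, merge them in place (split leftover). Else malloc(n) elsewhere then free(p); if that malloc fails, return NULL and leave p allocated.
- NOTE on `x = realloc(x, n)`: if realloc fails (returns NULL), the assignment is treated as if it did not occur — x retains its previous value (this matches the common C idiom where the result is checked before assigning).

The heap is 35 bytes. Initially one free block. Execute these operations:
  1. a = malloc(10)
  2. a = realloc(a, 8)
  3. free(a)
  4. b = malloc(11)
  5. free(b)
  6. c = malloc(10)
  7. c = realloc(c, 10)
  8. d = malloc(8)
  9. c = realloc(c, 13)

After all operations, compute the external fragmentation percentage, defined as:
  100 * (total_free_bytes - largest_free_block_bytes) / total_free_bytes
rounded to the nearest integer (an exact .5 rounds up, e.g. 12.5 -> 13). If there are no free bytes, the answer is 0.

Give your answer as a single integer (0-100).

Answer: 29

Derivation:
Op 1: a = malloc(10) -> a = 0; heap: [0-9 ALLOC][10-34 FREE]
Op 2: a = realloc(a, 8) -> a = 0; heap: [0-7 ALLOC][8-34 FREE]
Op 3: free(a) -> (freed a); heap: [0-34 FREE]
Op 4: b = malloc(11) -> b = 0; heap: [0-10 ALLOC][11-34 FREE]
Op 5: free(b) -> (freed b); heap: [0-34 FREE]
Op 6: c = malloc(10) -> c = 0; heap: [0-9 ALLOC][10-34 FREE]
Op 7: c = realloc(c, 10) -> c = 0; heap: [0-9 ALLOC][10-34 FREE]
Op 8: d = malloc(8) -> d = 10; heap: [0-9 ALLOC][10-17 ALLOC][18-34 FREE]
Op 9: c = realloc(c, 13) -> c = 18; heap: [0-9 FREE][10-17 ALLOC][18-30 ALLOC][31-34 FREE]
Free blocks: [10 4] total_free=14 largest=10 -> 100*(14-10)/14 = 400/14 ≈ 28.571 -> rounds to 29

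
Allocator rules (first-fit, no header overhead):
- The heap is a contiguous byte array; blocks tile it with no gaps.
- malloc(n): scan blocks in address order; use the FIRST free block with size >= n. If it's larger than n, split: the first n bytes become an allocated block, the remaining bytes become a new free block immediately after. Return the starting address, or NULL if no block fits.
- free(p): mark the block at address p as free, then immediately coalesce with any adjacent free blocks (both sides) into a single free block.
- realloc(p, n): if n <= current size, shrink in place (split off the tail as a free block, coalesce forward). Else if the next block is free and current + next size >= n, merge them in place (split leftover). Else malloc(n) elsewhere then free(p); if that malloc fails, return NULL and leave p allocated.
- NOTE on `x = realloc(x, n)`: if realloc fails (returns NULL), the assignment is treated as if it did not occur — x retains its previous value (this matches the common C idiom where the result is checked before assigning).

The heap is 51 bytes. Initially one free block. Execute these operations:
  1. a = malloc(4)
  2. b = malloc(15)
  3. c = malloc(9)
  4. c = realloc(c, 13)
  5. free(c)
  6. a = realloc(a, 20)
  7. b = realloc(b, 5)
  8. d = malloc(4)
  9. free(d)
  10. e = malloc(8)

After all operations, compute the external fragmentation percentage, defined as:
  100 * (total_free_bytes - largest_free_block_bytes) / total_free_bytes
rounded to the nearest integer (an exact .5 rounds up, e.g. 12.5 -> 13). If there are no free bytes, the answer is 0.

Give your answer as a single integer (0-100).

Answer: 33

Derivation:
Op 1: a = malloc(4) -> a = 0; heap: [0-3 ALLOC][4-50 FREE]
Op 2: b = malloc(15) -> b = 4; heap: [0-3 ALLOC][4-18 ALLOC][19-50 FREE]
Op 3: c = malloc(9) -> c = 19; heap: [0-3 ALLOC][4-18 ALLOC][19-27 ALLOC][28-50 FREE]
Op 4: c = realloc(c, 13) -> c = 19; heap: [0-3 ALLOC][4-18 ALLOC][19-31 ALLOC][32-50 FREE]
Op 5: free(c) -> (freed c); heap: [0-3 ALLOC][4-18 ALLOC][19-50 FREE]
Op 6: a = realloc(a, 20) -> a = 19; heap: [0-3 FREE][4-18 ALLOC][19-38 ALLOC][39-50 FREE]
Op 7: b = realloc(b, 5) -> b = 4; heap: [0-3 FREE][4-8 ALLOC][9-18 FREE][19-38 ALLOC][39-50 FREE]
Op 8: d = malloc(4) -> d = 0; heap: [0-3 ALLOC][4-8 ALLOC][9-18 FREE][19-38 ALLOC][39-50 FREE]
Op 9: free(d) -> (freed d); heap: [0-3 FREE][4-8 ALLOC][9-18 FREE][19-38 ALLOC][39-50 FREE]
Op 10: e = malloc(8) -> e = 9; heap: [0-3 FREE][4-8 ALLOC][9-16 ALLOC][17-18 FREE][19-38 ALLOC][39-50 FREE]
Free blocks: [4 2 12] total_free=18 largest=12 -> 100*(18-12)/18 = 600/18 ≈ 33.333 -> rounds to 33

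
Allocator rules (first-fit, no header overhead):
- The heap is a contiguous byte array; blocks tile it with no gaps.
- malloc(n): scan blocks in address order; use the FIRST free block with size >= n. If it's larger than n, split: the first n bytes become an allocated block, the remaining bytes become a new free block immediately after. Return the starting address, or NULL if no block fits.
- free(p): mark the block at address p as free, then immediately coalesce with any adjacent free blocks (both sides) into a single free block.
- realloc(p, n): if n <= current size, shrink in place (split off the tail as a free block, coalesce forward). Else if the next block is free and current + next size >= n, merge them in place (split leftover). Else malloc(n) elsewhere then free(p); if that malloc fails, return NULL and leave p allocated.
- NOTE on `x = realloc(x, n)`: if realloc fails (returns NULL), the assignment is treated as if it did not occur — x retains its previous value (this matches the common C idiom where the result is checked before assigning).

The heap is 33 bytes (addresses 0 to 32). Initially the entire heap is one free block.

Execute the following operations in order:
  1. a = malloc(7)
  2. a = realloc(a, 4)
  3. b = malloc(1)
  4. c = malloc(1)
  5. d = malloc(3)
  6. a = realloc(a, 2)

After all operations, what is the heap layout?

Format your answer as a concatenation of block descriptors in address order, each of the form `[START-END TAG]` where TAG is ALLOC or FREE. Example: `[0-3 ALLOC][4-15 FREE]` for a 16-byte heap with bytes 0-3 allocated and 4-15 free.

Answer: [0-1 ALLOC][2-3 FREE][4-4 ALLOC][5-5 ALLOC][6-8 ALLOC][9-32 FREE]

Derivation:
Op 1: a = malloc(7) -> a = 0; heap: [0-6 ALLOC][7-32 FREE]
Op 2: a = realloc(a, 4) -> a = 0; heap: [0-3 ALLOC][4-32 FREE]
Op 3: b = malloc(1) -> b = 4; heap: [0-3 ALLOC][4-4 ALLOC][5-32 FREE]
Op 4: c = malloc(1) -> c = 5; heap: [0-3 ALLOC][4-4 ALLOC][5-5 ALLOC][6-32 FREE]
Op 5: d = malloc(3) -> d = 6; heap: [0-3 ALLOC][4-4 ALLOC][5-5 ALLOC][6-8 ALLOC][9-32 FREE]
Op 6: a = realloc(a, 2) -> a = 0; heap: [0-1 ALLOC][2-3 FREE][4-4 ALLOC][5-5 ALLOC][6-8 ALLOC][9-32 FREE]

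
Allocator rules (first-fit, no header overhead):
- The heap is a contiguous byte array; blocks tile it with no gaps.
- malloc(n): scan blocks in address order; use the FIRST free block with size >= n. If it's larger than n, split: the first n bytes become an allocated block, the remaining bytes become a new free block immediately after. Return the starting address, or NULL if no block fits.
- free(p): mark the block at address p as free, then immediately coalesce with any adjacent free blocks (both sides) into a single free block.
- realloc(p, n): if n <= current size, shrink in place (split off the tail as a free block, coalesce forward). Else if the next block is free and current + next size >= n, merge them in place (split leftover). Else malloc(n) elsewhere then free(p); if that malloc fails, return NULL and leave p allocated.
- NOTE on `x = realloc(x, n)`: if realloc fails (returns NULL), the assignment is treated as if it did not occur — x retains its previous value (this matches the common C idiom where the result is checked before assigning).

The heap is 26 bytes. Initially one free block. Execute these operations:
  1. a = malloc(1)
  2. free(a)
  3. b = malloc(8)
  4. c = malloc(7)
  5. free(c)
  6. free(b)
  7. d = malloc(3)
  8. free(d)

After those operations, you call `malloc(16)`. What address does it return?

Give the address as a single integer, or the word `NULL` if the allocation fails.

Answer: 0

Derivation:
Op 1: a = malloc(1) -> a = 0; heap: [0-0 ALLOC][1-25 FREE]
Op 2: free(a) -> (freed a); heap: [0-25 FREE]
Op 3: b = malloc(8) -> b = 0; heap: [0-7 ALLOC][8-25 FREE]
Op 4: c = malloc(7) -> c = 8; heap: [0-7 ALLOC][8-14 ALLOC][15-25 FREE]
Op 5: free(c) -> (freed c); heap: [0-7 ALLOC][8-25 FREE]
Op 6: free(b) -> (freed b); heap: [0-25 FREE]
Op 7: d = malloc(3) -> d = 0; heap: [0-2 ALLOC][3-25 FREE]
Op 8: free(d) -> (freed d); heap: [0-25 FREE]
malloc(16): first-fit scan over [0-25 FREE] -> 0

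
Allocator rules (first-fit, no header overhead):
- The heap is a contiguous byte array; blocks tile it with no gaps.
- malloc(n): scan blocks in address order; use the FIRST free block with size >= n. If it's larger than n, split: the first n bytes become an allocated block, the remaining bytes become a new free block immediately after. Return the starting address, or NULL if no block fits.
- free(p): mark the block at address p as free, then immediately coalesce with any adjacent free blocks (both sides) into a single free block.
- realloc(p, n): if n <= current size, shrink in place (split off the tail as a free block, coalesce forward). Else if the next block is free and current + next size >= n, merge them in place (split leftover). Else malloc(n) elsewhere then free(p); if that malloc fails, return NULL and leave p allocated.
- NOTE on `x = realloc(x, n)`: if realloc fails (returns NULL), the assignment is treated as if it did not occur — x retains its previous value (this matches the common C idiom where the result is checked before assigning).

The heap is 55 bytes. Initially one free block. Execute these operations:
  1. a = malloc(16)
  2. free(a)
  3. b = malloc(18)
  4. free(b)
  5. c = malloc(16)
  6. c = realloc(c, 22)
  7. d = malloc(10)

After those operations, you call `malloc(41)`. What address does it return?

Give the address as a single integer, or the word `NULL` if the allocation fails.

Answer: NULL

Derivation:
Op 1: a = malloc(16) -> a = 0; heap: [0-15 ALLOC][16-54 FREE]
Op 2: free(a) -> (freed a); heap: [0-54 FREE]
Op 3: b = malloc(18) -> b = 0; heap: [0-17 ALLOC][18-54 FREE]
Op 4: free(b) -> (freed b); heap: [0-54 FREE]
Op 5: c = malloc(16) -> c = 0; heap: [0-15 ALLOC][16-54 FREE]
Op 6: c = realloc(c, 22) -> c = 0; heap: [0-21 ALLOC][22-54 FREE]
Op 7: d = malloc(10) -> d = 22; heap: [0-21 ALLOC][22-31 ALLOC][32-54 FREE]
malloc(41): first-fit scan over [0-21 ALLOC][22-31 ALLOC][32-54 FREE] -> NULL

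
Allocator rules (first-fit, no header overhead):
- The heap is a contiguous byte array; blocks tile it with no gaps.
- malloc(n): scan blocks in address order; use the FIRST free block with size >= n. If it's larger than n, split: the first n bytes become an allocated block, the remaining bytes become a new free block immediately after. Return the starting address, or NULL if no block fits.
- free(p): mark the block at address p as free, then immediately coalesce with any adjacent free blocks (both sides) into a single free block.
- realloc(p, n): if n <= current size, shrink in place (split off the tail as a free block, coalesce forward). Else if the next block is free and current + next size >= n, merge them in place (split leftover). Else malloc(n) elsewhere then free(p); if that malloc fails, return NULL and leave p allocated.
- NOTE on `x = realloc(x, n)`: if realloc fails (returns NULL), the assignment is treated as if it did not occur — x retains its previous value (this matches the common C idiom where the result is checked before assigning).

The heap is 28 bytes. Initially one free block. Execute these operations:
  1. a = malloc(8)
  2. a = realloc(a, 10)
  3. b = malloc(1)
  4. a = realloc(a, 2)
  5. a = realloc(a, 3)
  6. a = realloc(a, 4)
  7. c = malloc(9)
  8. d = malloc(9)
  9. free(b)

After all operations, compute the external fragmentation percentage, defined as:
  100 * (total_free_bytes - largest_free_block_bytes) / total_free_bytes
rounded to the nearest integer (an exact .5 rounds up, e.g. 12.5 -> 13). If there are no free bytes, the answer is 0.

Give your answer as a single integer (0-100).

Op 1: a = malloc(8) -> a = 0; heap: [0-7 ALLOC][8-27 FREE]
Op 2: a = realloc(a, 10) -> a = 0; heap: [0-9 ALLOC][10-27 FREE]
Op 3: b = malloc(1) -> b = 10; heap: [0-9 ALLOC][10-10 ALLOC][11-27 FREE]
Op 4: a = realloc(a, 2) -> a = 0; heap: [0-1 ALLOC][2-9 FREE][10-10 ALLOC][11-27 FREE]
Op 5: a = realloc(a, 3) -> a = 0; heap: [0-2 ALLOC][3-9 FREE][10-10 ALLOC][11-27 FREE]
Op 6: a = realloc(a, 4) -> a = 0; heap: [0-3 ALLOC][4-9 FREE][10-10 ALLOC][11-27 FREE]
Op 7: c = malloc(9) -> c = 11; heap: [0-3 ALLOC][4-9 FREE][10-10 ALLOC][11-19 ALLOC][20-27 FREE]
Op 8: d = malloc(9) -> d = NULL; heap: [0-3 ALLOC][4-9 FREE][10-10 ALLOC][11-19 ALLOC][20-27 FREE]
Op 9: free(b) -> (freed b); heap: [0-3 ALLOC][4-10 FREE][11-19 ALLOC][20-27 FREE]
Free blocks: [7 8] total_free=15 largest=8 -> 100*(15-8)/15 = 700/15 ≈ 46.667 -> rounds to 47

Answer: 47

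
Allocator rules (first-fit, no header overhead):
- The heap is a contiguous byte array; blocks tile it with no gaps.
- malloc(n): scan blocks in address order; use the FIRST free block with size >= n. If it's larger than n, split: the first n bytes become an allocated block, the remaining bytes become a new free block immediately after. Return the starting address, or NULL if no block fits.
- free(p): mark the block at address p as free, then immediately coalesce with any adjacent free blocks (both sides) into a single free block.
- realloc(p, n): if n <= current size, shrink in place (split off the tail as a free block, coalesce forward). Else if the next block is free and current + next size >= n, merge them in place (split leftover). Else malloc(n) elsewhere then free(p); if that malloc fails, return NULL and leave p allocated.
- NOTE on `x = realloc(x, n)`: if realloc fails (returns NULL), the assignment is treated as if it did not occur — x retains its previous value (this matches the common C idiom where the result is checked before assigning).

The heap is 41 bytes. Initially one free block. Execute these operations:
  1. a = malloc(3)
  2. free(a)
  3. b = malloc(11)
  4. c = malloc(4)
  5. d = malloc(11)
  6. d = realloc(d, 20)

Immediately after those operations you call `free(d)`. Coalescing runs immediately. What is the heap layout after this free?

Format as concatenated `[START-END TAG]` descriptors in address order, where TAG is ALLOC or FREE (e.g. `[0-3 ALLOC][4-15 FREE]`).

Answer: [0-10 ALLOC][11-14 ALLOC][15-40 FREE]

Derivation:
Op 1: a = malloc(3) -> a = 0; heap: [0-2 ALLOC][3-40 FREE]
Op 2: free(a) -> (freed a); heap: [0-40 FREE]
Op 3: b = malloc(11) -> b = 0; heap: [0-10 ALLOC][11-40 FREE]
Op 4: c = malloc(4) -> c = 11; heap: [0-10 ALLOC][11-14 ALLOC][15-40 FREE]
Op 5: d = malloc(11) -> d = 15; heap: [0-10 ALLOC][11-14 ALLOC][15-25 ALLOC][26-40 FREE]
Op 6: d = realloc(d, 20) -> d = 15; heap: [0-10 ALLOC][11-14 ALLOC][15-34 ALLOC][35-40 FREE]
free(d): d = 15 -> block [15-34 ALLOC]; mark free, coalesce with adjacent free neighbors -> [0-10 ALLOC][11-14 ALLOC][15-40 FREE]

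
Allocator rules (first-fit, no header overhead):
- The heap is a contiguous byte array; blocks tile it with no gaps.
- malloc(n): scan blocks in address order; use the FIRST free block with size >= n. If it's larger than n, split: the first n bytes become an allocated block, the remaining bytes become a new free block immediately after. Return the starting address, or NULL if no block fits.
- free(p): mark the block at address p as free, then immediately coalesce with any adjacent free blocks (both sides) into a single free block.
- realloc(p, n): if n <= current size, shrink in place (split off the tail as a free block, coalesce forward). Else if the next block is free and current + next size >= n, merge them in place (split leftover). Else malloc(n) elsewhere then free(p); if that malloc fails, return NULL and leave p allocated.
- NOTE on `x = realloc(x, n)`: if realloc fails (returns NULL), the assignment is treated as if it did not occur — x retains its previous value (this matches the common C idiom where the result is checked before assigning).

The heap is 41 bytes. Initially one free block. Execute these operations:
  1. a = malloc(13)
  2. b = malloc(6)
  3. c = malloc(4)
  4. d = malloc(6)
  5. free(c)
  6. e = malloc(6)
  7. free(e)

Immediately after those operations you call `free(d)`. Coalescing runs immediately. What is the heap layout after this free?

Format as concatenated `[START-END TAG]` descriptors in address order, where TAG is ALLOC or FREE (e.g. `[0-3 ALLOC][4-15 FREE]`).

Answer: [0-12 ALLOC][13-18 ALLOC][19-40 FREE]

Derivation:
Op 1: a = malloc(13) -> a = 0; heap: [0-12 ALLOC][13-40 FREE]
Op 2: b = malloc(6) -> b = 13; heap: [0-12 ALLOC][13-18 ALLOC][19-40 FREE]
Op 3: c = malloc(4) -> c = 19; heap: [0-12 ALLOC][13-18 ALLOC][19-22 ALLOC][23-40 FREE]
Op 4: d = malloc(6) -> d = 23; heap: [0-12 ALLOC][13-18 ALLOC][19-22 ALLOC][23-28 ALLOC][29-40 FREE]
Op 5: free(c) -> (freed c); heap: [0-12 ALLOC][13-18 ALLOC][19-22 FREE][23-28 ALLOC][29-40 FREE]
Op 6: e = malloc(6) -> e = 29; heap: [0-12 ALLOC][13-18 ALLOC][19-22 FREE][23-28 ALLOC][29-34 ALLOC][35-40 FREE]
Op 7: free(e) -> (freed e); heap: [0-12 ALLOC][13-18 ALLOC][19-22 FREE][23-28 ALLOC][29-40 FREE]
free(d): d = 23 -> block [23-28 ALLOC]; mark free, coalesce with adjacent free neighbors -> [0-12 ALLOC][13-18 ALLOC][19-40 FREE]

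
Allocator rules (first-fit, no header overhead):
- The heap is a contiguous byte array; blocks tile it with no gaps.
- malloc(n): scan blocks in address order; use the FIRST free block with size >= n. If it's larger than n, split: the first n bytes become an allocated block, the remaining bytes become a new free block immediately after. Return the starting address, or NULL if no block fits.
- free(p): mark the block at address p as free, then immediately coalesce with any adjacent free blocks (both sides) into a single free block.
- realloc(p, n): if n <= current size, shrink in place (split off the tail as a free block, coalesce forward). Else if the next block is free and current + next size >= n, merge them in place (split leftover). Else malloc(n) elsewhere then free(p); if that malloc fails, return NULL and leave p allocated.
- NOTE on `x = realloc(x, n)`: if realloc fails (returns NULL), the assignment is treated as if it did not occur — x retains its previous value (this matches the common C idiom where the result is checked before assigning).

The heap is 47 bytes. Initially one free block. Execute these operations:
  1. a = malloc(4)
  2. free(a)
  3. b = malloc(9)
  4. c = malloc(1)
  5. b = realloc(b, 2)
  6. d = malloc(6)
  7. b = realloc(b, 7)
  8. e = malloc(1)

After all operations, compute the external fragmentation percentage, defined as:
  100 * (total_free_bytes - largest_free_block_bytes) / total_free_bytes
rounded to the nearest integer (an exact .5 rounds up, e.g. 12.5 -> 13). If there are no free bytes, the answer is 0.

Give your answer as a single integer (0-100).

Answer: 6

Derivation:
Op 1: a = malloc(4) -> a = 0; heap: [0-3 ALLOC][4-46 FREE]
Op 2: free(a) -> (freed a); heap: [0-46 FREE]
Op 3: b = malloc(9) -> b = 0; heap: [0-8 ALLOC][9-46 FREE]
Op 4: c = malloc(1) -> c = 9; heap: [0-8 ALLOC][9-9 ALLOC][10-46 FREE]
Op 5: b = realloc(b, 2) -> b = 0; heap: [0-1 ALLOC][2-8 FREE][9-9 ALLOC][10-46 FREE]
Op 6: d = malloc(6) -> d = 2; heap: [0-1 ALLOC][2-7 ALLOC][8-8 FREE][9-9 ALLOC][10-46 FREE]
Op 7: b = realloc(b, 7) -> b = 10; heap: [0-1 FREE][2-7 ALLOC][8-8 FREE][9-9 ALLOC][10-16 ALLOC][17-46 FREE]
Op 8: e = malloc(1) -> e = 0; heap: [0-0 ALLOC][1-1 FREE][2-7 ALLOC][8-8 FREE][9-9 ALLOC][10-16 ALLOC][17-46 FREE]
Free blocks: [1 1 30] total_free=32 largest=30 -> 100*(32-30)/32 = 200/32 = 6.25 -> rounds to 6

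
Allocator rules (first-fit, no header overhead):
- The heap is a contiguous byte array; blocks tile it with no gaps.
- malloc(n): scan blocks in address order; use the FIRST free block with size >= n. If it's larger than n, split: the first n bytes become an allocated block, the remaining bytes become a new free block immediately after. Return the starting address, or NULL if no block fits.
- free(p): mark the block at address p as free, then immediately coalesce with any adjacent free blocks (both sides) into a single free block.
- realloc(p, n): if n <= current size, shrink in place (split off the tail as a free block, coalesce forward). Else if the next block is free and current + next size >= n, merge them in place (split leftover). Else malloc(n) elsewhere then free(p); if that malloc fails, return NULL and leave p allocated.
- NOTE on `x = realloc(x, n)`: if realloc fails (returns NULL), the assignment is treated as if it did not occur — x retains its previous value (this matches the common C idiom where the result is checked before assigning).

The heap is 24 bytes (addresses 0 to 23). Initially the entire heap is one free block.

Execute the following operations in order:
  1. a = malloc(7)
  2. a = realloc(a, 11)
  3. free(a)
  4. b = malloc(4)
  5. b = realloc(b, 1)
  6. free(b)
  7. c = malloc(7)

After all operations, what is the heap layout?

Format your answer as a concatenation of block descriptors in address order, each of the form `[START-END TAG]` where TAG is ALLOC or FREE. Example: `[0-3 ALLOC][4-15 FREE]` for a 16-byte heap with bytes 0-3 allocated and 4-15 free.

Answer: [0-6 ALLOC][7-23 FREE]

Derivation:
Op 1: a = malloc(7) -> a = 0; heap: [0-6 ALLOC][7-23 FREE]
Op 2: a = realloc(a, 11) -> a = 0; heap: [0-10 ALLOC][11-23 FREE]
Op 3: free(a) -> (freed a); heap: [0-23 FREE]
Op 4: b = malloc(4) -> b = 0; heap: [0-3 ALLOC][4-23 FREE]
Op 5: b = realloc(b, 1) -> b = 0; heap: [0-0 ALLOC][1-23 FREE]
Op 6: free(b) -> (freed b); heap: [0-23 FREE]
Op 7: c = malloc(7) -> c = 0; heap: [0-6 ALLOC][7-23 FREE]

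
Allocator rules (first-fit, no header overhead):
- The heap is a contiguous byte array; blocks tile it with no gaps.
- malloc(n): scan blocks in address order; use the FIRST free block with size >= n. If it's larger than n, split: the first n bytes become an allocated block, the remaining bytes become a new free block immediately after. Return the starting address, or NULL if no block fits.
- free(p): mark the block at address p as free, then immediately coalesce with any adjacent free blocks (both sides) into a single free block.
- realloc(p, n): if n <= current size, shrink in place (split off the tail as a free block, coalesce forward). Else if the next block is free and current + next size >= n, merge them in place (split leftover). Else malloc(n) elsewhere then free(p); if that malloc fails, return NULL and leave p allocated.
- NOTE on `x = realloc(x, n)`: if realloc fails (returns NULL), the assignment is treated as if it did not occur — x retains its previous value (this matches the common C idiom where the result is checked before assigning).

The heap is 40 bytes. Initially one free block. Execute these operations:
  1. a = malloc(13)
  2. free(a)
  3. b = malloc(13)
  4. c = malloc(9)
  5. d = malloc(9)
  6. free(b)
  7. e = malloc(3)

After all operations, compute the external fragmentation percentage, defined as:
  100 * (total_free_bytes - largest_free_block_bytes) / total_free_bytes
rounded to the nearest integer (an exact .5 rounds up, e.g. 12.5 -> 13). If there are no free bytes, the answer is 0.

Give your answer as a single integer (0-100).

Op 1: a = malloc(13) -> a = 0; heap: [0-12 ALLOC][13-39 FREE]
Op 2: free(a) -> (freed a); heap: [0-39 FREE]
Op 3: b = malloc(13) -> b = 0; heap: [0-12 ALLOC][13-39 FREE]
Op 4: c = malloc(9) -> c = 13; heap: [0-12 ALLOC][13-21 ALLOC][22-39 FREE]
Op 5: d = malloc(9) -> d = 22; heap: [0-12 ALLOC][13-21 ALLOC][22-30 ALLOC][31-39 FREE]
Op 6: free(b) -> (freed b); heap: [0-12 FREE][13-21 ALLOC][22-30 ALLOC][31-39 FREE]
Op 7: e = malloc(3) -> e = 0; heap: [0-2 ALLOC][3-12 FREE][13-21 ALLOC][22-30 ALLOC][31-39 FREE]
Free blocks: [10 9] total_free=19 largest=10 -> 100*(19-10)/19 = 900/19 ≈ 47.368 -> rounds to 47

Answer: 47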